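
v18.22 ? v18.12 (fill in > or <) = >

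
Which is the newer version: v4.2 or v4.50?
v4.50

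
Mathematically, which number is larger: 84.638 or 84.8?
84.8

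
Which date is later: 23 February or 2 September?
2 September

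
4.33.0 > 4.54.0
False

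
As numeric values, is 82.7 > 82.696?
True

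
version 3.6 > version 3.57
False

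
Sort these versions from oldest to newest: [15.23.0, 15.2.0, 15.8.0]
[15.2.0, 15.8.0, 15.23.0]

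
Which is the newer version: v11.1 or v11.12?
v11.12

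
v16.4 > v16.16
False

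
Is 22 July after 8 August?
No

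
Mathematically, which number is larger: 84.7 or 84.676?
84.7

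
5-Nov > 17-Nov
False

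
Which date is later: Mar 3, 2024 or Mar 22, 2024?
Mar 22, 2024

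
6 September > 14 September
False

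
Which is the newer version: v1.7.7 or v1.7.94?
v1.7.94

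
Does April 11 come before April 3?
No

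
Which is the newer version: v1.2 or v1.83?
v1.83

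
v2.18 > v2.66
False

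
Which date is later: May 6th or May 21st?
May 21st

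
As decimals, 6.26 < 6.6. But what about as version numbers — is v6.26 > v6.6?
True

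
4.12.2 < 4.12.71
True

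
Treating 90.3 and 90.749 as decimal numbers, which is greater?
90.749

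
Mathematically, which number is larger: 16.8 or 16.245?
16.8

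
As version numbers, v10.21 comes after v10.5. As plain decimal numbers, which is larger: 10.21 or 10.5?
10.5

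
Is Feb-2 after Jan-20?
Yes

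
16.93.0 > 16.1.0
True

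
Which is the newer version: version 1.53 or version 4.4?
version 4.4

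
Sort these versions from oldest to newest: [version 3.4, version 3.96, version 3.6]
[version 3.4, version 3.6, version 3.96]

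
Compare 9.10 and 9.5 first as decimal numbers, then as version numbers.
As decimals: 9.10 < 9.5. As versions: v9.10 > v9.5 (minor version 10 > 5).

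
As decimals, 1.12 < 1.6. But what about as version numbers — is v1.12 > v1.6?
True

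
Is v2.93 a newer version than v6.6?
No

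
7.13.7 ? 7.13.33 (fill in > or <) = <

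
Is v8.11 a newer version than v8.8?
Yes. Version numbers are compared segment by segment as integers, not as decimals: minor version 11 > 8, so v8.11 > v8.8 (even though the decimal 8.11 < 8.8).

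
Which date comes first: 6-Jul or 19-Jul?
6-Jul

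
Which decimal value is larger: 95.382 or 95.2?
95.382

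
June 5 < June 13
True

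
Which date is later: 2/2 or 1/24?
2/2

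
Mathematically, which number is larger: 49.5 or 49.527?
49.527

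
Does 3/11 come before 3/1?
No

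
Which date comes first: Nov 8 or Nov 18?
Nov 8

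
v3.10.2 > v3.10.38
False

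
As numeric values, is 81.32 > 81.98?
False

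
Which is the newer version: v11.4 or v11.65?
v11.65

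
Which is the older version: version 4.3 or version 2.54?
version 2.54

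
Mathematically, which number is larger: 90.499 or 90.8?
90.8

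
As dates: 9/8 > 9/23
False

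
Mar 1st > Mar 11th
False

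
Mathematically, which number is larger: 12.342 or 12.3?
12.342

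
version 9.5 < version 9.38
True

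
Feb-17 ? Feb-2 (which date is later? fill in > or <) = >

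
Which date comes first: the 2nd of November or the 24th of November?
the 2nd of November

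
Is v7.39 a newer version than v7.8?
Yes. Version numbers are compared segment by segment as integers, not as decimals: minor version 39 > 8, so v7.39 > v7.8 (even though the decimal 7.39 < 7.8).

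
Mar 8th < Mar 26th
True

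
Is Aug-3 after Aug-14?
No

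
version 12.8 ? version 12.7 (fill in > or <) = >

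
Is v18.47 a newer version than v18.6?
Yes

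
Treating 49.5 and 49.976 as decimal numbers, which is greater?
49.976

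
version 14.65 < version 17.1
True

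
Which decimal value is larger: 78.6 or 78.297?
78.6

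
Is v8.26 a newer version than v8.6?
Yes. Version numbers are compared segment by segment as integers, not as decimals: minor version 26 > 6, so v8.26 > v8.6 (even though the decimal 8.26 < 8.6).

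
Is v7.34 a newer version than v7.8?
Yes. Version numbers are compared segment by segment as integers, not as decimals: minor version 34 > 8, so v7.34 > v7.8 (even though the decimal 7.34 < 7.8).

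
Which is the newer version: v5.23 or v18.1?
v18.1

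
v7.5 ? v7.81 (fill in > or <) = <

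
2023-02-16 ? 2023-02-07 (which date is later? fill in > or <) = >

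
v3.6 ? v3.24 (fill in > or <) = <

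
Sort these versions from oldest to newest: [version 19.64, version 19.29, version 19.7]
[version 19.7, version 19.29, version 19.64]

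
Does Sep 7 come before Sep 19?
Yes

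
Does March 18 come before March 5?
No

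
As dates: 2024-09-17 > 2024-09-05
True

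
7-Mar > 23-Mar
False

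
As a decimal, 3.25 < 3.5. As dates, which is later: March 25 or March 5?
March 25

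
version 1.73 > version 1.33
True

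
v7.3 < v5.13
False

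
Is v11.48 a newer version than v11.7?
Yes. Version numbers are compared segment by segment as integers, not as decimals: minor version 48 > 7, so v11.48 > v11.7 (even though the decimal 11.48 < 11.7).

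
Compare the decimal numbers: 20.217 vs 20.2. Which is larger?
20.217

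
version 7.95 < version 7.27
False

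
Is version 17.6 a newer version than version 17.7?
No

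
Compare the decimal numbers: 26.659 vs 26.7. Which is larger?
26.7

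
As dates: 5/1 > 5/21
False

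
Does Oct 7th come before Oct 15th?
Yes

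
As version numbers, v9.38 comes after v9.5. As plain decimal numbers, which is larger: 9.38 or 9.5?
9.5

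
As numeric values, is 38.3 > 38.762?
False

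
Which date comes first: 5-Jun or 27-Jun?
5-Jun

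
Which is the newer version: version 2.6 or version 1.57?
version 2.6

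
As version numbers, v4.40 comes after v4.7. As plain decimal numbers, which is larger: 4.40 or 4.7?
4.7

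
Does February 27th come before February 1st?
No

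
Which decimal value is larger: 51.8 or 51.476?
51.8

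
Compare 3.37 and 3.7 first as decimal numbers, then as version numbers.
As decimals: 3.37 < 3.7. As versions: v3.37 > v3.7 (minor version 37 > 7).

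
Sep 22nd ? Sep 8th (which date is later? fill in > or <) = >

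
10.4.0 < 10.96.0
True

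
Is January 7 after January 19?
No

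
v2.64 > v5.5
False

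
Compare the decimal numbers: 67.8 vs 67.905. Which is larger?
67.905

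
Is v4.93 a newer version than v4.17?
Yes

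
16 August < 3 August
False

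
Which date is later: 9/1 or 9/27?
9/27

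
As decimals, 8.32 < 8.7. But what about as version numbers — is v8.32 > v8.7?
True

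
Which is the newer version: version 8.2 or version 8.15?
version 8.15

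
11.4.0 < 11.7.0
True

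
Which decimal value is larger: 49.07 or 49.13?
49.13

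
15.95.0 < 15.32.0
False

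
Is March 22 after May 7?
No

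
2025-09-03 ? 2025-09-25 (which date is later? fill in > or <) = <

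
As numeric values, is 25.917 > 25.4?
True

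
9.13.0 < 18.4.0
True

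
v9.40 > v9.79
False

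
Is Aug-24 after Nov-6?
No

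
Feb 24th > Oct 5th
False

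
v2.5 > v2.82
False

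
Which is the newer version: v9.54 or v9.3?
v9.54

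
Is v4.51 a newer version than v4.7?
Yes. Version numbers are compared segment by segment as integers, not as decimals: minor version 51 > 7, so v4.51 > v4.7 (even though the decimal 4.51 < 4.7).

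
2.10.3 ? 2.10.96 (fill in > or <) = <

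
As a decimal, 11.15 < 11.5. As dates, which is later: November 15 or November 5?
November 15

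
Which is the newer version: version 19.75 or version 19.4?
version 19.75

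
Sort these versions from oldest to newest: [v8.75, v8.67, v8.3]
[v8.3, v8.67, v8.75]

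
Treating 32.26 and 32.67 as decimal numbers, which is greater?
32.67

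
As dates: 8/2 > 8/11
False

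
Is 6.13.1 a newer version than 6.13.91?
No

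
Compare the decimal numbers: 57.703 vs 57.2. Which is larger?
57.703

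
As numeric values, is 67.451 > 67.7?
False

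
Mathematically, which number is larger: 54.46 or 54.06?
54.46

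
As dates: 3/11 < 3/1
False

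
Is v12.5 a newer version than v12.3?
Yes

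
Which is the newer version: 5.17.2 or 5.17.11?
5.17.11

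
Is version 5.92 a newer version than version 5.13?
Yes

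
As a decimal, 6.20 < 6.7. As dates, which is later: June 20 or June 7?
June 20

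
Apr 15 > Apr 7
True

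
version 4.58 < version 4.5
False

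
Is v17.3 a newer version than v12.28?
Yes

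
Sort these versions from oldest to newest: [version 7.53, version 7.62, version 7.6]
[version 7.6, version 7.53, version 7.62]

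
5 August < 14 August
True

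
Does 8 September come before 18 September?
Yes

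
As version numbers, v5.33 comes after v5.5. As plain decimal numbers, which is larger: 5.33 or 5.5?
5.5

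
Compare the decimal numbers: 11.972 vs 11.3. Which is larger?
11.972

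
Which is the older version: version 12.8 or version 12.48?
version 12.8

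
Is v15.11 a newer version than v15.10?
Yes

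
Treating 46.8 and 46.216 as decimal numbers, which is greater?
46.8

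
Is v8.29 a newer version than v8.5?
Yes. Version numbers are compared segment by segment as integers, not as decimals: minor version 29 > 5, so v8.29 > v8.5 (even though the decimal 8.29 < 8.5).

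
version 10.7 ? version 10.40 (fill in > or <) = <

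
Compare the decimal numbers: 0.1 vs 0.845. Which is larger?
0.845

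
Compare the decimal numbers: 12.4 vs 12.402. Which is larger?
12.402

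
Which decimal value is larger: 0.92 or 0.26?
0.92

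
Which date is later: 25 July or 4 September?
4 September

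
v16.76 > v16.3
True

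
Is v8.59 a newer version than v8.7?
Yes. Version numbers are compared segment by segment as integers, not as decimals: minor version 59 > 7, so v8.59 > v8.7 (even though the decimal 8.59 < 8.7).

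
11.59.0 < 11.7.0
False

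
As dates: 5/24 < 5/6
False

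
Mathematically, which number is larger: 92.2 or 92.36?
92.36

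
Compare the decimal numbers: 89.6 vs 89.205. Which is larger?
89.6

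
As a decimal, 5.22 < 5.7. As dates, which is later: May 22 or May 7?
May 22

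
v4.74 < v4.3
False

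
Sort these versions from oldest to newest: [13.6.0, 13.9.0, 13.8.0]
[13.6.0, 13.8.0, 13.9.0]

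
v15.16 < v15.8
False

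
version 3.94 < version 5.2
True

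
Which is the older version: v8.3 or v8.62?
v8.3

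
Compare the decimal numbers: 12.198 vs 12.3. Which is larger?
12.3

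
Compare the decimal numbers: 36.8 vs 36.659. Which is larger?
36.8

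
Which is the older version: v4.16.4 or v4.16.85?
v4.16.4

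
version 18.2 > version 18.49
False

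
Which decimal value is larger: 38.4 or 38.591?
38.591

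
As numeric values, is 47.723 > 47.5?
True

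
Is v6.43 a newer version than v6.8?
Yes. Version numbers are compared segment by segment as integers, not as decimals: minor version 43 > 8, so v6.43 > v6.8 (even though the decimal 6.43 < 6.8).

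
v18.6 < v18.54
True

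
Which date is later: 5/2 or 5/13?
5/13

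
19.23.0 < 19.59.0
True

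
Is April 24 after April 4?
Yes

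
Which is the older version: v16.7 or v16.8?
v16.7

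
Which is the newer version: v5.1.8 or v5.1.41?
v5.1.41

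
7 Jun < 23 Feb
False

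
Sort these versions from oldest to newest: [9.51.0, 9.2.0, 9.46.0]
[9.2.0, 9.46.0, 9.51.0]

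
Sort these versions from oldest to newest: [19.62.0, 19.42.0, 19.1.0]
[19.1.0, 19.42.0, 19.62.0]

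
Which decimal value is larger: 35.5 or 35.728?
35.728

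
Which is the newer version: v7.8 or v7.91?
v7.91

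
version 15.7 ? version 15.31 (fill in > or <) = <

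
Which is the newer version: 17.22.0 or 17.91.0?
17.91.0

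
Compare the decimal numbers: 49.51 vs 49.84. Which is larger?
49.84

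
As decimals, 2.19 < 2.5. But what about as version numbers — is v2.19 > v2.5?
True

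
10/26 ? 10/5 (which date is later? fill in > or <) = >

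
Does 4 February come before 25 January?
No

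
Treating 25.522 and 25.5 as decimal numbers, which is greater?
25.522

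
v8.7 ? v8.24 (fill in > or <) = <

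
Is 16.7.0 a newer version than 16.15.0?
No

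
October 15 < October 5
False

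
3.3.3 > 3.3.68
False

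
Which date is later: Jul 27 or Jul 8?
Jul 27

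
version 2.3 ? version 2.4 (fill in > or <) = <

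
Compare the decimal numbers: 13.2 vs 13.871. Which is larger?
13.871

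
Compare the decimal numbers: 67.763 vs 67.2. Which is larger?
67.763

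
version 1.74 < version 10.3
True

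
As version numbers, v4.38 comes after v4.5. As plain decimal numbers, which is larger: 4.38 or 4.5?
4.5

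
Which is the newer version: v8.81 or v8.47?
v8.81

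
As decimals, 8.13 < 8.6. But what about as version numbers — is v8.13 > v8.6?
True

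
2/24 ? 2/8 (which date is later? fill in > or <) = >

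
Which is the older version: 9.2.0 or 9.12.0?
9.2.0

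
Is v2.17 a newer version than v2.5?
Yes. Version numbers are compared segment by segment as integers, not as decimals: minor version 17 > 5, so v2.17 > v2.5 (even though the decimal 2.17 < 2.5).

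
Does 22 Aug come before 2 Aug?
No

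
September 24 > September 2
True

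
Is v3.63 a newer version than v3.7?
Yes. Version numbers are compared segment by segment as integers, not as decimals: minor version 63 > 7, so v3.63 > v3.7 (even though the decimal 3.63 < 3.7).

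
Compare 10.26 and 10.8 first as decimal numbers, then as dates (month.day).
As decimals: 10.26 < 10.8. As dates: 10/26 is later than 10/8 (day 26 > day 8).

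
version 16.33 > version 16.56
False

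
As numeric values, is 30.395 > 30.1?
True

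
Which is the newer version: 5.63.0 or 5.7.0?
5.63.0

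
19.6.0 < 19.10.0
True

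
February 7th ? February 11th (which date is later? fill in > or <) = <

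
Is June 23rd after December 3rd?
No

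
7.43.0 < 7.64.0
True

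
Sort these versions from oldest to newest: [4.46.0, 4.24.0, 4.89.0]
[4.24.0, 4.46.0, 4.89.0]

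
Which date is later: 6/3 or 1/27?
6/3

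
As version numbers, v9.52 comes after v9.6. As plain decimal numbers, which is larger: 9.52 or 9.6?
9.6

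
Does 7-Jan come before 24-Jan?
Yes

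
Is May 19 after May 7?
Yes. Day 19 comes after day 7 in May — this is a date comparison, not a decimal one (the decimal 5.19 would be smaller than 5.7).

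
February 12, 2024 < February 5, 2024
False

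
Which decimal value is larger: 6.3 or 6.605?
6.605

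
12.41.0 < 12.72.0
True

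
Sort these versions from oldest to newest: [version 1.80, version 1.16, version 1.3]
[version 1.3, version 1.16, version 1.80]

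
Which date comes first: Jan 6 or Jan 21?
Jan 6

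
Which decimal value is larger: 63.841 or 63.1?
63.841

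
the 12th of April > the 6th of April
True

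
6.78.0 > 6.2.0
True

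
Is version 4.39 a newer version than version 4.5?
Yes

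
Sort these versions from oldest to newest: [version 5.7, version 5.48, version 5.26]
[version 5.7, version 5.26, version 5.48]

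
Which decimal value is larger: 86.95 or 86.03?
86.95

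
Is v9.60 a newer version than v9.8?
Yes. Version numbers are compared segment by segment as integers, not as decimals: minor version 60 > 8, so v9.60 > v9.8 (even though the decimal 9.60 < 9.8).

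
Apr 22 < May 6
True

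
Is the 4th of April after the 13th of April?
No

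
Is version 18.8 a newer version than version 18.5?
Yes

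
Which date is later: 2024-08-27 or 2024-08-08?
2024-08-27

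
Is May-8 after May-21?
No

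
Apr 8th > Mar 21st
True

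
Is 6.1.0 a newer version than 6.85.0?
No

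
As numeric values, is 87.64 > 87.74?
False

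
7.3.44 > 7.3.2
True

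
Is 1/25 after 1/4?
Yes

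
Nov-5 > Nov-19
False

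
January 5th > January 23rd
False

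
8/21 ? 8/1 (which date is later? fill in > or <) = >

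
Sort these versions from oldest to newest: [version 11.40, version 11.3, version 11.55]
[version 11.3, version 11.40, version 11.55]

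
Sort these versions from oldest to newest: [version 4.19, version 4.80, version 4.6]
[version 4.6, version 4.19, version 4.80]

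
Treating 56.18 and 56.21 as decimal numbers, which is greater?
56.21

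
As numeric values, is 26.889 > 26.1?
True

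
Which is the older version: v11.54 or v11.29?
v11.29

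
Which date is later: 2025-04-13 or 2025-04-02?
2025-04-13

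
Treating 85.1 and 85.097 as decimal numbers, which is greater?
85.1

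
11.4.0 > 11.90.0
False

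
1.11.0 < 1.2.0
False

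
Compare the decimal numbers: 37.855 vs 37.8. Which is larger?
37.855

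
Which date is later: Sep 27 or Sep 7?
Sep 27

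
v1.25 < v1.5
False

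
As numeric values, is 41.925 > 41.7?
True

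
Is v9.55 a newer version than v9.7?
Yes. Version numbers are compared segment by segment as integers, not as decimals: minor version 55 > 7, so v9.55 > v9.7 (even though the decimal 9.55 < 9.7).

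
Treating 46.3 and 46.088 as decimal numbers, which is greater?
46.3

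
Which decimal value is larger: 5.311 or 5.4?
5.4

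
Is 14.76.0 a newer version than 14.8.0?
Yes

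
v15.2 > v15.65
False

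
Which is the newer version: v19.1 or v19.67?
v19.67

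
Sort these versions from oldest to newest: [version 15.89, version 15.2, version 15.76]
[version 15.2, version 15.76, version 15.89]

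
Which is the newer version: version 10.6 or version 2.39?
version 10.6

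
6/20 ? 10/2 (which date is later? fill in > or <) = <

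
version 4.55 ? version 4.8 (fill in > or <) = >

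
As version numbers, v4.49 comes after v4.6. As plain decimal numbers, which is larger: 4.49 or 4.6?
4.6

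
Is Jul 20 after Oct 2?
No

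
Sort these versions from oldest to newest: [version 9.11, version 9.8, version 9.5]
[version 9.5, version 9.8, version 9.11]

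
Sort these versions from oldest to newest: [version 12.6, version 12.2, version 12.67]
[version 12.2, version 12.6, version 12.67]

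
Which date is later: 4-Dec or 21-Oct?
4-Dec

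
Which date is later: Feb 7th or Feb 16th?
Feb 16th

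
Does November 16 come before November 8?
No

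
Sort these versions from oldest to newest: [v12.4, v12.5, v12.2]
[v12.2, v12.4, v12.5]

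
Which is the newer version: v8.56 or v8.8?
v8.56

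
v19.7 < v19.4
False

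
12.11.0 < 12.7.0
False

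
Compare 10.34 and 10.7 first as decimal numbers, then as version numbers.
As decimals: 10.34 < 10.7. As versions: v10.34 > v10.7 (minor version 34 > 7).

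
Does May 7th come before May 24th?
Yes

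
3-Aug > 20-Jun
True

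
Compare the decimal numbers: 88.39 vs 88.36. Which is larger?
88.39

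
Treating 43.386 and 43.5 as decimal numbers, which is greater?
43.5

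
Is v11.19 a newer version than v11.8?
Yes. Version numbers are compared segment by segment as integers, not as decimals: minor version 19 > 8, so v11.19 > v11.8 (even though the decimal 11.19 < 11.8).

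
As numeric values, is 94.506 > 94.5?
True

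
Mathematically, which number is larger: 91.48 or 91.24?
91.48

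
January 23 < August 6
True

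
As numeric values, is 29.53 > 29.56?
False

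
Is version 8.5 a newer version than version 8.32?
No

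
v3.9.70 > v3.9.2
True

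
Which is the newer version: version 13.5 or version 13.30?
version 13.30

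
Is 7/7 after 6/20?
Yes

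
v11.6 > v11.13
False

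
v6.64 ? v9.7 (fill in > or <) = <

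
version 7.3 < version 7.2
False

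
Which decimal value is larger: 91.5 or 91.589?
91.589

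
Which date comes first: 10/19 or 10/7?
10/7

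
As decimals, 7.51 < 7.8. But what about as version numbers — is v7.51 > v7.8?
True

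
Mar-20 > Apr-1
False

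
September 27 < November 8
True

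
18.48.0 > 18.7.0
True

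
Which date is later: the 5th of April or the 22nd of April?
the 22nd of April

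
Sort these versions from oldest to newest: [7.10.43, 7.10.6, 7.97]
[7.10.6, 7.10.43, 7.97]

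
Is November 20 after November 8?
Yes. Day 20 comes after day 8 in November — this is a date comparison, not a decimal one (the decimal 11.20 would be smaller than 11.8).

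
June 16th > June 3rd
True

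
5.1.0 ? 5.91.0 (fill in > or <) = <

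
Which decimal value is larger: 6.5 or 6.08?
6.5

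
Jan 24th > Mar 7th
False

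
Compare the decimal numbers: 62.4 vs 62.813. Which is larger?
62.813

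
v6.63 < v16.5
True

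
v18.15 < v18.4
False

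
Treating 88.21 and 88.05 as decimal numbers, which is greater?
88.21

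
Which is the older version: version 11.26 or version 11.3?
version 11.3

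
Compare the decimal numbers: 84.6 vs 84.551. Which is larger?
84.6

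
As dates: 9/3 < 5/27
False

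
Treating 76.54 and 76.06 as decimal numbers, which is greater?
76.54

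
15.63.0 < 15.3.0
False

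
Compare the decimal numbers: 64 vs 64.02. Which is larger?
64.02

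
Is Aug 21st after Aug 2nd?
Yes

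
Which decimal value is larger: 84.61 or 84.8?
84.8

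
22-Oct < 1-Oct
False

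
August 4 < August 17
True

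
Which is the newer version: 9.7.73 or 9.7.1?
9.7.73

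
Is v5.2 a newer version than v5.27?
No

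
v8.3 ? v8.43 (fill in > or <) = <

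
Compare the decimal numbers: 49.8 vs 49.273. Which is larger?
49.8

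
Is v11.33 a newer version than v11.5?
Yes. Version numbers are compared segment by segment as integers, not as decimals: minor version 33 > 5, so v11.33 > v11.5 (even though the decimal 11.33 < 11.5).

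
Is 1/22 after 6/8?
No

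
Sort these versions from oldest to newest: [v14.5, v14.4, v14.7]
[v14.4, v14.5, v14.7]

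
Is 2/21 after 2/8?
Yes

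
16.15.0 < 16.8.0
False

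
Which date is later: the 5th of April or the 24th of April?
the 24th of April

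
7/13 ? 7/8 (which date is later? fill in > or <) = >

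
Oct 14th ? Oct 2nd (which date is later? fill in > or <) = >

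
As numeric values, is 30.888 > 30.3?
True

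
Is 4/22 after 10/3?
No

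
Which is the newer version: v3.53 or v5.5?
v5.5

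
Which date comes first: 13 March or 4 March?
4 March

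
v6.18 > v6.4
True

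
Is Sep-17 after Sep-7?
Yes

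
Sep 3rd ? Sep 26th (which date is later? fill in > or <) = <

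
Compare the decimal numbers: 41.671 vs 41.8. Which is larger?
41.8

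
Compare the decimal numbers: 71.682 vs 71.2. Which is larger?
71.682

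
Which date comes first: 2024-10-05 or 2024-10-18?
2024-10-05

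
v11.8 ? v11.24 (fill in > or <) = <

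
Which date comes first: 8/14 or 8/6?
8/6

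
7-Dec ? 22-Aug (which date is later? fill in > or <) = >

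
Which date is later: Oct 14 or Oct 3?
Oct 14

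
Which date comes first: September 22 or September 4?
September 4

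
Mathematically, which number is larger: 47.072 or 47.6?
47.6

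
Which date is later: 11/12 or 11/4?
11/12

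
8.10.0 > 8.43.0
False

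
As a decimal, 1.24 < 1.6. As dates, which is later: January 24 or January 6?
January 24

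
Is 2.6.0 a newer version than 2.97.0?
No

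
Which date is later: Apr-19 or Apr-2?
Apr-19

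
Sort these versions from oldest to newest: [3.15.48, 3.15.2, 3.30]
[3.15.2, 3.15.48, 3.30]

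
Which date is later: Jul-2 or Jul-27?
Jul-27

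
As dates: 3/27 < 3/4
False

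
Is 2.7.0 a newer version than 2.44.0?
No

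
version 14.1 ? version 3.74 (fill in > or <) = >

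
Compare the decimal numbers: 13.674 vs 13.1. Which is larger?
13.674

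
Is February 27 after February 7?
Yes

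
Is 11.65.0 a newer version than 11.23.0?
Yes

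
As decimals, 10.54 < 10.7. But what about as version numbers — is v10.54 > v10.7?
True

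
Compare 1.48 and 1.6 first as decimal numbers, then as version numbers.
As decimals: 1.48 < 1.6. As versions: v1.48 > v1.6 (minor version 48 > 6).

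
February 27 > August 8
False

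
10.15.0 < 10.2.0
False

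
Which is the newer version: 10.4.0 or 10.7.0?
10.7.0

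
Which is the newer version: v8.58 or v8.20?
v8.58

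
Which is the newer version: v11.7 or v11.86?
v11.86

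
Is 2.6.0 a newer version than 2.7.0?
No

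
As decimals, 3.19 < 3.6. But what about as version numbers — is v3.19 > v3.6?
True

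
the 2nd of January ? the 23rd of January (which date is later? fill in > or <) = <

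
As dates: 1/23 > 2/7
False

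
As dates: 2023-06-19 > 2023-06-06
True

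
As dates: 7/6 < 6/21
False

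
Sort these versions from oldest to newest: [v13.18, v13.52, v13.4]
[v13.4, v13.18, v13.52]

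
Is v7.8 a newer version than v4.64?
Yes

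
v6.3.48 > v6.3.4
True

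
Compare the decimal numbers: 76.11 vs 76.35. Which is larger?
76.35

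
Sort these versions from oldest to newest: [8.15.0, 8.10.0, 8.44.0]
[8.10.0, 8.15.0, 8.44.0]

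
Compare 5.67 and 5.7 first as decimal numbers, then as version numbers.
As decimals: 5.67 < 5.7. As versions: v5.67 > v5.7 (minor version 67 > 7).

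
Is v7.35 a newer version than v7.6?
Yes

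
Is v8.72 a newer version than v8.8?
Yes. Version numbers are compared segment by segment as integers, not as decimals: minor version 72 > 8, so v8.72 > v8.8 (even though the decimal 8.72 < 8.8).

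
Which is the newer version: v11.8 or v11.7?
v11.8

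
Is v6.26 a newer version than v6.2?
Yes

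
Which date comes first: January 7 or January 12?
January 7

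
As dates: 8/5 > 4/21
True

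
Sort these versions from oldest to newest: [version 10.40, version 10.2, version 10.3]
[version 10.2, version 10.3, version 10.40]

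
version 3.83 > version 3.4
True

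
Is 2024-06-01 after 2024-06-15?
No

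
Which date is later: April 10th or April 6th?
April 10th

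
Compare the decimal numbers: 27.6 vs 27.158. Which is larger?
27.6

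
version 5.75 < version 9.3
True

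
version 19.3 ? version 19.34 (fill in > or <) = <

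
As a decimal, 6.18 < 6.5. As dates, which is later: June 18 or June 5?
June 18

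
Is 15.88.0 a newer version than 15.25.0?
Yes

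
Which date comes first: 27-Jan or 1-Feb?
27-Jan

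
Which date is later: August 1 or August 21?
August 21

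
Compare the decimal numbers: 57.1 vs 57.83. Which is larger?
57.83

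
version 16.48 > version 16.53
False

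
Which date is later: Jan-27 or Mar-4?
Mar-4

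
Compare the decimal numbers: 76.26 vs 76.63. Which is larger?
76.63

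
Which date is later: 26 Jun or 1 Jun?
26 Jun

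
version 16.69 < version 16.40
False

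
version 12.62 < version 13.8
True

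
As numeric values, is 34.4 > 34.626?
False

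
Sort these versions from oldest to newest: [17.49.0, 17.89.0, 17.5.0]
[17.5.0, 17.49.0, 17.89.0]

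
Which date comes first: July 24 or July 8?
July 8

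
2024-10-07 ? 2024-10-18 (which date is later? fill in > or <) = <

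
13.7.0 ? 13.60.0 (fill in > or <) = <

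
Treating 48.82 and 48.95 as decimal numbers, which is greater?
48.95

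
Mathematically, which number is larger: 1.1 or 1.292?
1.292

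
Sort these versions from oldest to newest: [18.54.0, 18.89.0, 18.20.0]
[18.20.0, 18.54.0, 18.89.0]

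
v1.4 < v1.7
True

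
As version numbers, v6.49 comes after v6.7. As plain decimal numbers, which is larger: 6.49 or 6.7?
6.7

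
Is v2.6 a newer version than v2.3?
Yes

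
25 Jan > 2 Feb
False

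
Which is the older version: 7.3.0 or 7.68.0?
7.3.0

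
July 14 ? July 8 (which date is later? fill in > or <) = >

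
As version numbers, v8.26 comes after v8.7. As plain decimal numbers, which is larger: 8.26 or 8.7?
8.7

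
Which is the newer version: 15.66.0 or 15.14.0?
15.66.0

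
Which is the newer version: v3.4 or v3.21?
v3.21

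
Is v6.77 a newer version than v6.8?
Yes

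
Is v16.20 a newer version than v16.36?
No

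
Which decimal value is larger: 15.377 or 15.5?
15.5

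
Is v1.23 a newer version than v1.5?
Yes. Version numbers are compared segment by segment as integers, not as decimals: minor version 23 > 5, so v1.23 > v1.5 (even though the decimal 1.23 < 1.5).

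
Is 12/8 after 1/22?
Yes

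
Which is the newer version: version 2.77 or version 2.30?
version 2.77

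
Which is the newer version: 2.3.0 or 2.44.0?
2.44.0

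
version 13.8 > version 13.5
True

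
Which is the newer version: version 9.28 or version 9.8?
version 9.28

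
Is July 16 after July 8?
Yes. Day 16 comes after day 8 in July — this is a date comparison, not a decimal one (the decimal 7.16 would be smaller than 7.8).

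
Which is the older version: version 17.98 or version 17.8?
version 17.8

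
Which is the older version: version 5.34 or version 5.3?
version 5.3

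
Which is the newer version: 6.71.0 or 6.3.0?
6.71.0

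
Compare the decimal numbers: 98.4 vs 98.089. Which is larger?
98.4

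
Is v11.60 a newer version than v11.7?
Yes. Version numbers are compared segment by segment as integers, not as decimals: minor version 60 > 7, so v11.60 > v11.7 (even though the decimal 11.60 < 11.7).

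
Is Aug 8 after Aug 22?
No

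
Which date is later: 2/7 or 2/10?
2/10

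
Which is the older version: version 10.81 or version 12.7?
version 10.81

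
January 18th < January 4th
False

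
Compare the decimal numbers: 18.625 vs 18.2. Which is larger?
18.625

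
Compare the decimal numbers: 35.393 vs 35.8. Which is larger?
35.8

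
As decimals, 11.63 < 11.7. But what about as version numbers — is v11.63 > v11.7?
True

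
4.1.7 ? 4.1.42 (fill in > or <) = <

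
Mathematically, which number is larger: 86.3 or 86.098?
86.3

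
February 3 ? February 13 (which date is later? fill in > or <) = <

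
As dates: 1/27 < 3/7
True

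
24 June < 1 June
False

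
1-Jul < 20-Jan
False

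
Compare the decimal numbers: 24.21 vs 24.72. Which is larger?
24.72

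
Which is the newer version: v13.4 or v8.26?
v13.4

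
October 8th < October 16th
True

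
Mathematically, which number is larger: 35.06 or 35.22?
35.22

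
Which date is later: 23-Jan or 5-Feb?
5-Feb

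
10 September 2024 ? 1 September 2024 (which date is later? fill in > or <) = >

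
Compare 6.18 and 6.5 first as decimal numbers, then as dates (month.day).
As decimals: 6.18 < 6.5. As dates: 6/18 is later than 6/5 (day 18 > day 5).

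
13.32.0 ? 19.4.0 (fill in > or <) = <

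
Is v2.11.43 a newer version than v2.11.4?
Yes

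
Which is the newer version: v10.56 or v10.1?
v10.56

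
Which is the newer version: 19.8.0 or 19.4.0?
19.8.0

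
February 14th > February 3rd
True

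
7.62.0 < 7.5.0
False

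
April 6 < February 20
False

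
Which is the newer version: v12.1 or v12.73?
v12.73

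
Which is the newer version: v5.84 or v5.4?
v5.84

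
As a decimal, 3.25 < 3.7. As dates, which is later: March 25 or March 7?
March 25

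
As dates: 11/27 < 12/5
True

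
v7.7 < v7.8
True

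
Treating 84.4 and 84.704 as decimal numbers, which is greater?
84.704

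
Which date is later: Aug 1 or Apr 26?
Aug 1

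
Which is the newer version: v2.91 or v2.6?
v2.91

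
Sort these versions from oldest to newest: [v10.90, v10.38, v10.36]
[v10.36, v10.38, v10.90]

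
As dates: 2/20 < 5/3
True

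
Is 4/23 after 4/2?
Yes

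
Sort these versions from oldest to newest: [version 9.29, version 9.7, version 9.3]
[version 9.3, version 9.7, version 9.29]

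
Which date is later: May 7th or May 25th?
May 25th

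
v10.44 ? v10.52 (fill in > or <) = <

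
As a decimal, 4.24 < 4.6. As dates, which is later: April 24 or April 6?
April 24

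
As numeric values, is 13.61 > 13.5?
True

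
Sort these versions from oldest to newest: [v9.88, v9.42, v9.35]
[v9.35, v9.42, v9.88]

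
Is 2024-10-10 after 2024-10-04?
Yes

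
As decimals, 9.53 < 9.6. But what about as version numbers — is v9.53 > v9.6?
True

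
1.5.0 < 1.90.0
True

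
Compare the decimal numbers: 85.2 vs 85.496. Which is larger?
85.496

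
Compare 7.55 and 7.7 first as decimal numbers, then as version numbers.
As decimals: 7.55 < 7.7. As versions: v7.55 > v7.7 (minor version 55 > 7).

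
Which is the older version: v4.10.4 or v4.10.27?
v4.10.4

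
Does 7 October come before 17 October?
Yes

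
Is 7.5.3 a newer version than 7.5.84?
No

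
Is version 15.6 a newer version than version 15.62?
No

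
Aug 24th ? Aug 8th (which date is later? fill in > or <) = >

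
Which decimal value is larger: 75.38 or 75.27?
75.38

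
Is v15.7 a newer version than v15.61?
No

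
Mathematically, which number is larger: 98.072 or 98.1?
98.1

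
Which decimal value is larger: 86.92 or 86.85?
86.92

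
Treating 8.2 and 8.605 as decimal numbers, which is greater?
8.605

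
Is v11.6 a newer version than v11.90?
No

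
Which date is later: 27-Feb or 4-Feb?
27-Feb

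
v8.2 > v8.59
False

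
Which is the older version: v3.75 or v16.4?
v3.75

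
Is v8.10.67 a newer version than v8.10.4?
Yes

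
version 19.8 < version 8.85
False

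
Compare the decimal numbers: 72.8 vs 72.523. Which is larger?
72.8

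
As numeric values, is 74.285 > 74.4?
False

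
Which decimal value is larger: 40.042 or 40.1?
40.1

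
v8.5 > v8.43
False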